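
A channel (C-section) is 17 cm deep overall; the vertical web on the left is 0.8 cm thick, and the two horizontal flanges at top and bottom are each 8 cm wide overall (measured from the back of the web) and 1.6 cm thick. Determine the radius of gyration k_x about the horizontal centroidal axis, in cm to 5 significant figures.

Break the section into simple shapes (no overlaps), measuring from the bottom-left corner of the bounding box.
Web: 0.8 × 17, A = 13.6 cm², y = 8.5 cm, Ī = 327.5333 cm⁴.
Top flange (beyond web): 7.2 × 1.6, A = 11.52 cm², y = 16.2 cm, Ī = 2.4576 cm⁴.
Bottom flange (beyond web): 7.2 × 1.6, A = 11.52 cm², y = 0.8 cm, Ī = 2.4576 cm⁴.
By symmetry the centroid is at mid-height, ȳ = 8.5 cm.
Transfer each piece to the horizontal centroidal axis using Ī + A·d² with d = y − 8.5:
  web: d = 0 cm → contributes +327.5333 cm⁴
  top flange (beyond web): d = 7.7 cm → contributes +685.4784 cm⁴
  bottom flange (beyond web): d = -7.7 cm → contributes +685.4784 cm⁴
Total I = 1698.49 cm⁴.
Radius of gyration: k = √(I/A) = √(1698.49 / 36.64) = 6.808537 cm.

k_x ≈ 6.8085 cm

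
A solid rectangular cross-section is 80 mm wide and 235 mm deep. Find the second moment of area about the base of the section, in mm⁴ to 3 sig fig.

The section: 80 × 235, A = 18 800 mm², y = 117.5 mm, Ī = 86 519 167 mm⁴.
Transfer it to the bottom edge using Ī + A·d² with d = y − 0:
  the section: d = 117.5 mm → contributes +346 076 667 mm⁴
Total I = 346 076 667 mm⁴.

I_base ≈ 3.46 × 10⁸ mm⁴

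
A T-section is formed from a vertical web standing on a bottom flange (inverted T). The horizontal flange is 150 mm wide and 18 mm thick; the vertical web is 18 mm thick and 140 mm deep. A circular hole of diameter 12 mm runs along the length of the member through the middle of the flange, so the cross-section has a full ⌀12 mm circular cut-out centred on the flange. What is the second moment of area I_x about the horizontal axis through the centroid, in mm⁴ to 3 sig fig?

Break the section into simple shapes (no overlaps), measuring from the bottom-left corner of the bounding box.
Flange: 150 × 18, A = 2 700 mm², y = 9 mm, Ī = 72 900 mm⁴.
Web: 18 × 140, A = 2 520 mm², y = 88 mm, Ī = 4 116 000 mm⁴.
Hole (subtracted): ⌀12, A = 113.1 mm², y = 9 mm, Ī = 1017.9 mm⁴.
Centroid: ȳ = ΣA·y / ΣA = 47.983 mm.
Transfer each piece to the horizontal axis through the centroid using Ī + A·d² with d = y − 47.983:
  flange: d = -38.983 mm → contributes +4 175 922 mm⁴
  web: d = 40.017 mm → contributes +8 151 522 mm⁴
  hole: d = -38.983 mm → contributes −172 885 mm⁴
Total I = 12 154 560 mm⁴.

I_x ≈ 1.22 × 10⁷ mm⁴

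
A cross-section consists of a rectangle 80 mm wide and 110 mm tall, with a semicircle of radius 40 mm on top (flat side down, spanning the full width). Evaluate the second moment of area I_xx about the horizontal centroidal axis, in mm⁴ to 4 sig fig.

Decompose the section into non-overlapping parts with the origin at the bottom-left of its bounding rectangle.
Rectangular body: 80 × 110, A = 8 800 mm², y = 55 mm, Ī = 8 873 333 mm⁴.
Semicircular cap: semicircle r = 40, A = 2513.27 mm², y = 126.977 mm, Ī = 280 978 mm⁴.
Centroid: ȳ = ΣA·y / ΣA = 70.9898 mm.
Transfer each piece to the horizontal centroidal axis using Ī + A·d² with d = y − 70.9898:
  rectangular body: d = -15.9898 mm → contributes +11 123 256 mm⁴
  semicircular cap: d = 55.9867 mm → contributes +8 158 876 mm⁴
Total I = 19 282 132 mm⁴.

I_xx ≈ 1.928 × 10⁷ mm⁴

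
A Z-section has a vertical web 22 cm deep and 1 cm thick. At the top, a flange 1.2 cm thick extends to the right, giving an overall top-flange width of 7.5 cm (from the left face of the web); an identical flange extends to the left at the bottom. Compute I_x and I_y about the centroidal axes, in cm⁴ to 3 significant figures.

Treat the section as a set of non-overlapping primitives; coordinates are from the bounding-box lower-left.
Web: 1 × 22, A = 22 cm², y = 11 cm, Ī = 887.33 cm⁴.
Top flange (beyond web): 6.5 × 1.2, A = 7.8 cm², y = 21.4 cm, Ī = 0.936 cm⁴.
Bottom flange (beyond web): 6.5 × 1.2, A = 7.8 cm², y = 0.6 cm, Ī = 0.936 cm⁴.
Centroid: ȳ = ΣA·y / ΣA = 11 cm.
Transfer each piece to the centroidal x-axis using Ī + A·d² with d = y − 11:
  web: d = 0 cm → contributes +887.33 cm⁴
  top flange (beyond web): d = 10.4 cm → contributes +844.58 cm⁴
  bottom flange (beyond web): d = -10.4 cm → contributes +844.58 cm⁴
Total I = 2576.5 cm⁴.
For the y-axis: x̄ = 7 cm.
Repeating about the centroidal y-axis gives I_y = 276.13 cm⁴.

I_x ≈ 2580 cm⁴, I_y ≈ 276 cm⁴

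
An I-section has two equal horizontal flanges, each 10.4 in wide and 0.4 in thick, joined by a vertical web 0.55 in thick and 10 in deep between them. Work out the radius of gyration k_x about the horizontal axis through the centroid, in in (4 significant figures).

Break the section into simple shapes (no overlaps), measuring from the bottom-left corner of the bounding box.
Bottom flange: 10.4 × 0.4, A = 4.16 in², y = 0.2 in, Ī = 0.0554667 in⁴.
Web: 0.55 × 10, A = 5.5 in², y = 5.4 in, Ī = 45.8333 in⁴.
Top flange: 10.4 × 0.4, A = 4.16 in², y = 10.6 in, Ī = 0.0554667 in⁴.
By symmetry the centroid is at mid-height, ȳ = 5.4 in.
Transfer each piece to the horizontal axis through the centroid using Ī + A·d² with d = y − 5.4:
  bottom flange: d = -5.2 in → contributes +112.542 in⁴
  web: d = 0 in → contributes +45.8333 in⁴
  top flange: d = 5.2 in → contributes +112.542 in⁴
Total I = 270.917 in⁴.
Radius of gyration: k = √(I/A) = √(270.917 / 13.82) = 4.42756 in.

k_x ≈ 4.428 in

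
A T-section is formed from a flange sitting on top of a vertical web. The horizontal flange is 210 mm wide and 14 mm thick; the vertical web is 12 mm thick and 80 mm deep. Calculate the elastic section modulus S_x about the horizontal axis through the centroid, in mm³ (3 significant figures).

S_x ≈ 2.86 × 10⁴ mm³

Break the section into simple shapes (no overlaps), measuring from the bottom-left corner of the bounding box.
Flange: 210 × 14, A = 2 940 mm², y = 87 mm, Ī = 48 020 mm⁴.
Web: 12 × 80, A = 960 mm², y = 40 mm, Ī = 512 000 mm⁴.
Centroid: ȳ = ΣA·y / ΣA = 75.431 mm.
Transfer each piece to the horizontal axis through the centroid using Ī + A·d² with d = y − 75.431:
  flange: d = 11.569 mm → contributes +441 530 mm⁴
  web: d = -35.431 mm → contributes +1 717 126 mm⁴
Total I = 2 158 656 mm⁴.
Extreme fibre distance c = 75.431 mm; S = I/c = 28 618 mm³.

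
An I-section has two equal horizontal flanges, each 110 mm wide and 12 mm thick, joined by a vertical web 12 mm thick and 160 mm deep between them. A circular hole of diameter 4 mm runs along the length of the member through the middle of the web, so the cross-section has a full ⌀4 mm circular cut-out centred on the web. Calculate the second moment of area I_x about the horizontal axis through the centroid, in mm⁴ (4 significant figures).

Decompose the section into non-overlapping parts with the origin at the bottom-left of its bounding rectangle.
Bottom flange: 110 × 12, A = 1 320 mm², y = 6 mm, Ī = 15 840 mm⁴.
Web: 12 × 160, A = 1 920 mm², y = 92 mm, Ī = 4 096 000 mm⁴.
Top flange: 110 × 12, A = 1 320 mm², y = 178 mm, Ī = 15 840 mm⁴.
Hole (subtracted): ⌀4, A = 12.5664 mm², y = 92 mm, Ī = 12.5664 mm⁴.
By symmetry the centroid is at mid-height, ȳ = 92 mm.
Transfer each piece to the horizontal axis through the centroid using Ī + A·d² with d = y − 92:
  bottom flange: d = -86 mm → contributes +9 778 560 mm⁴
  web: d = 0 mm → contributes +4 096 000 mm⁴
  top flange: d = 86 mm → contributes +9 778 560 mm⁴
  hole: d = 0 mm → contributes −12.5664 mm⁴
Total I = 23 653 107 mm⁴.

I_x ≈ 2.365 × 10⁷ mm⁴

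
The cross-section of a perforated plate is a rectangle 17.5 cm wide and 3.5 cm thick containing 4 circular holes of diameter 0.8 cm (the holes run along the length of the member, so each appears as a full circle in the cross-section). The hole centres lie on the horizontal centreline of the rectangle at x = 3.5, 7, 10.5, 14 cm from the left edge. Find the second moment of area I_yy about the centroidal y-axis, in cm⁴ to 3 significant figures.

I_yy ≈ 1530 cm⁴

Decompose the section into non-overlapping parts with the origin at the bottom-left of its bounding rectangle.
Plate: 17.5 × 3.5, A = 61.25 cm², x = 8.75 cm, Ī = 1563.2 cm⁴.
Hole 1 (subtracted): ⌀0.8, A = 0.50265 cm², x = 3.5 cm, Ī = 0.020106 cm⁴.
Hole 2 (subtracted): ⌀0.8, A = 0.50265 cm², x = 7 cm, Ī = 0.020106 cm⁴.
Hole 3 (subtracted): ⌀0.8, A = 0.50265 cm², x = 10.5 cm, Ī = 0.020106 cm⁴.
Hole 4 (subtracted): ⌀0.8, A = 0.50265 cm², x = 14 cm, Ī = 0.020106 cm⁴.
By symmetry the centroid is at mid-width, x̄ = 8.75 cm.
Transfer each piece to the centroidal y-axis using Ī + A·d² with d = x − 8.75:
  plate: d = 0 cm → contributes +1563.2 cm⁴
  hole 1: d = -5.25 cm → contributes −13.875 cm⁴
  hole 2: d = -1.75 cm → contributes −1.5595 cm⁴
  hole 3: d = 1.75 cm → contributes −1.5595 cm⁴
  hole 4: d = 5.25 cm → contributes −13.875 cm⁴
Total I = 1532.3 cm⁴.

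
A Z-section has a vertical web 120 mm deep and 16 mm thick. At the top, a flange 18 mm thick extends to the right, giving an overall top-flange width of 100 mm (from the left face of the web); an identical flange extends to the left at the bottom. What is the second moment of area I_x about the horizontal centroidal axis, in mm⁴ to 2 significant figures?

I_x ≈ 1.0 × 10⁷ mm⁴

Decompose the section into non-overlapping parts with the origin at the bottom-left of its bounding rectangle.
Web: 16 × 120, A = 1 920 mm², y = 60 mm, Ī = 2 304 000 mm⁴.
Top flange (beyond web): 84 × 18, A = 1 512 mm², y = 111 mm, Ī = 40 824 mm⁴.
Bottom flange (beyond web): 84 × 18, A = 1 512 mm², y = 9 mm, Ī = 40 824 mm⁴.
Centroid: ȳ = ΣA·y / ΣA = 60 mm.
Transfer each piece to the horizontal centroidal axis using Ī + A·d² with d = y − 60:
  web: d = 0 mm → contributes +2 304 000 mm⁴
  top flange (beyond web): d = 51 mm → contributes +3 973 536 mm⁴
  bottom flange (beyond web): d = -51 mm → contributes +3 973 536 mm⁴
Total I = 10 251 072 mm⁴.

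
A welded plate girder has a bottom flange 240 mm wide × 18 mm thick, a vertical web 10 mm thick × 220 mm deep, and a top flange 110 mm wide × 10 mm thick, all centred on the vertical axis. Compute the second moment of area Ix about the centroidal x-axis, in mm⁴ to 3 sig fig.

Treat the section as a set of non-overlapping primitives; coordinates are from the bounding-box lower-left.
Bottom plate: 240 × 18, A = 4 320 mm², y = 9 mm, Ī = 116 640 mm⁴.
Web plate: 10 × 220, A = 2 200 mm², y = 128 mm, Ī = 8 873 333 mm⁴.
Top plate: 110 × 10, A = 1 100 mm², y = 243 mm, Ī = 9166.7 mm⁴.
Centroid: ȳ = ΣA·y / ΣA = 77.136 mm.
Transfer each piece to the centroidal x-axis using Ī + A·d² with d = y − 77.136:
  bottom plate: d = -68.136 mm → contributes +20 172 587 mm⁴
  web plate: d = 50.864 mm → contributes +14 564 948 mm⁴
  top plate: d = 165.86 mm → contributes +30 270 944 mm⁴
Total I = 65 008 478 mm⁴.

Ix ≈ 6.50 × 10⁷ mm⁴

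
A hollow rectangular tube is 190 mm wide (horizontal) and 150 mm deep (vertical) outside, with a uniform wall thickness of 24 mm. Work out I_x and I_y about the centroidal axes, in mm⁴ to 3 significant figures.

I_x ≈ 4.09 × 10⁷ mm⁴, I_y ≈ 6.14 × 10⁷ mm⁴

Break the section into simple shapes (no overlaps), measuring from the bottom-left corner of the bounding box.
Outer rectangle: 190 × 150, A = 28 500 mm², y = 75 mm, Ī = 53 437 500 mm⁴.
Inner void (subtracted): 142 × 102, A = 14 484 mm², y = 75 mm, Ī = 12 557 628 mm⁴.
By symmetry the centroid is at mid-height, ȳ = 75 mm.
All pieces are centred on the centroidal x-axis, so I = ΣĪ (holes subtracted) = 40 879 872 mm⁴.
Repeating about the centroidal y-axis gives I_y = 61 399 552 mm⁴.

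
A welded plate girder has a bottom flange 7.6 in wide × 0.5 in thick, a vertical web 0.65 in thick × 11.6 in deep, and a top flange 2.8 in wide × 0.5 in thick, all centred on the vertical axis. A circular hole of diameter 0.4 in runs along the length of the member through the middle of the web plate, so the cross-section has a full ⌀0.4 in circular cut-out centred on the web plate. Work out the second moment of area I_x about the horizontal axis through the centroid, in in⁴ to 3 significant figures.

Treat the section as a set of non-overlapping primitives; coordinates are from the bounding-box lower-left.
Bottom plate: 7.6 × 0.5, A = 3.8 in², y = 0.25 in, Ī = 0.079167 in⁴.
Web plate: 0.65 × 11.6, A = 7.54 in², y = 6.3 in, Ī = 84.549 in⁴.
Top plate: 2.8 × 0.5, A = 1.4 in², y = 12.35 in, Ī = 0.029167 in⁴.
Hole (subtracted): ⌀0.4, A = 0.12566 in², y = 6.3 in, Ī = 0.0012566 in⁴.
Centroid: ȳ = ΣA·y / ΣA = 5.1489 in.
Transfer each piece to the horizontal axis through the centroid using Ī + A·d² with d = y − 5.1489:
  bottom plate: d = -4.8989 in → contributes +91.277 in⁴
  web plate: d = 1.1511 in → contributes +94.539 in⁴
  top plate: d = 7.2011 in → contributes +72.627 in⁴
  hole: d = 1.1511 in → contributes −0.16776 in⁴
Total I = 258.28 in⁴.

I_x ≈ 258 in⁴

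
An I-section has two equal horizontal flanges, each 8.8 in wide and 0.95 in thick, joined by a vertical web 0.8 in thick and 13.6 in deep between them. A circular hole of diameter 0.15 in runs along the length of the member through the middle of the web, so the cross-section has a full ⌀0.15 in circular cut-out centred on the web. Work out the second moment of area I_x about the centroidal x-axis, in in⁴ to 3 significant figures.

Treat the section as a set of non-overlapping primitives; coordinates are from the bounding-box lower-left.
Bottom flange: 8.8 × 0.95, A = 8.36 in², y = 0.475 in, Ī = 0.62874 in⁴.
Web: 0.8 × 13.6, A = 10.88 in², y = 7.75 in, Ī = 167.7 in⁴.
Top flange: 8.8 × 0.95, A = 8.36 in², y = 15.025 in, Ī = 0.62874 in⁴.
Hole (subtracted): ⌀0.15, A = 0.017671 in², y = 7.75 in, Ī = 0.00002485 in⁴.
By symmetry the centroid is at mid-height, ȳ = 7.75 in.
Transfer each piece to the centroidal x-axis using Ī + A·d² with d = y − 7.75:
  bottom flange: d = -7.275 in → contributes +443.09 in⁴
  web: d = 0 in → contributes +167.7 in⁴
  top flange: d = 7.275 in → contributes +443.09 in⁴
  hole: d = 0 in → contributes −0.00002485 in⁴
Total I = 1053.9 in⁴.

I_x ≈ 1050 in⁴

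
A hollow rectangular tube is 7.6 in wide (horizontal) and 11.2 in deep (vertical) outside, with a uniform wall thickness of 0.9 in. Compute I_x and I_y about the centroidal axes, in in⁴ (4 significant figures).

Split into non-overlapping primitives; take the origin at the lower-left of the bounding box.
Outer rectangle: 7.6 × 11.2, A = 85.12 in², y = 5.6 in, Ī = 889.788 in⁴.
Inner void (subtracted): 5.8 × 9.4, A = 54.52 in², y = 5.6 in, Ī = 401.449 in⁴.
By symmetry the centroid is at mid-height, ȳ = 5.6 in.
All pieces are centred on the centroidal x-axis, so I = ΣĪ (holes subtracted) = 488.339 in⁴.
Repeating about the centroidal y-axis gives I_y = 256.873 in⁴.

I_x ≈ 488.3 in⁴, I_y ≈ 256.9 in⁴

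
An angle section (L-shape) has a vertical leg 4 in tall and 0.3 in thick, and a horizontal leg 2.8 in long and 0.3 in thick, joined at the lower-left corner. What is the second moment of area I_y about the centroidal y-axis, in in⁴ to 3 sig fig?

I_y ≈ 1.30 in⁴

Treat the section as a set of non-overlapping primitives; coordinates are from the bounding-box lower-left.
Vertical leg: 0.3 × 4, A = 1.2 in², x = 0.15 in, Ī = 0.009 in⁴.
Horizontal leg (remainder): 2.5 × 0.3, A = 0.75 in², x = 1.55 in, Ī = 0.39063 in⁴.
Centroid: x̄ = ΣA·x / ΣA = 0.68846 in.
Transfer each piece to the centroidal y-axis using Ī + A·d² with d = x − 0.68846:
  vertical leg: d = -0.53846 in → contributes +0.35693 in⁴
  horizontal leg (remainder): d = 0.86154 in → contributes +0.94731 in⁴
Total I = 1.3042 in⁴.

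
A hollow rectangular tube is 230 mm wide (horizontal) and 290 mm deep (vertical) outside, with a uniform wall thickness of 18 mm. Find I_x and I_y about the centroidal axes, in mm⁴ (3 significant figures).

Decompose the section into non-overlapping parts with the origin at the bottom-left of its bounding rectangle.
Outer rectangle: 230 × 290, A = 66 700 mm², y = 145 mm, Ī = 467 455 833 mm⁴.
Inner void (subtracted): 194 × 254, A = 49 276 mm², y = 145 mm, Ī = 264 924 201 mm⁴.
By symmetry the centroid is at mid-height, ȳ = 145 mm.
All pieces are centred on the centroidal x-axis, so I = ΣĪ (holes subtracted) = 202 531 632 mm⁴.
Repeating about the centroidal y-axis gives I_y = 139 489 872 mm⁴.

I_x ≈ 2.03 × 10⁸ mm⁴, I_y ≈ 1.39 × 10⁸ mm⁴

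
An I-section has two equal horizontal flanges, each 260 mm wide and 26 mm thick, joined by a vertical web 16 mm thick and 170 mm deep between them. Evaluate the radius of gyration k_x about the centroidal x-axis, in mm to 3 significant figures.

Treat the section as a set of non-overlapping primitives; coordinates are from the bounding-box lower-left.
Bottom flange: 260 × 26, A = 6 760 mm², y = 13 mm, Ī = 380 813 mm⁴.
Web: 16 × 170, A = 2 720 mm², y = 111 mm, Ī = 6 550 667 mm⁴.
Top flange: 260 × 26, A = 6 760 mm², y = 209 mm, Ī = 380 813 mm⁴.
By symmetry the centroid is at mid-height, ȳ = 111 mm.
Transfer each piece to the centroidal x-axis using Ī + A·d² with d = y − 111:
  bottom flange: d = -98 mm → contributes +65 303 853 mm⁴
  web: d = 0 mm → contributes +6 550 667 mm⁴
  top flange: d = 98 mm → contributes +65 303 853 mm⁴
Total I = 137 158 373 mm⁴.
Radius of gyration: k = √(I/A) = √(137 158 373 / 16 240) = 91.901 mm.

k_x ≈ 91.9 mm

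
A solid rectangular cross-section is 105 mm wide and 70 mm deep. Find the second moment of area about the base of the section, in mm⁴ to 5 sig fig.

I_base ≈ 1.2005 × 10⁷ mm⁴

The section: 105 × 70, A = 7 350 mm², y = 35 mm, Ī = 3 001 250 mm⁴.
Transfer it to a horizontal axis along the bottom face using Ī + A·d² with d = y − 0:
  the section: d = 35 mm → contributes +12 005 000 mm⁴
Total I = 12 005 000 mm⁴.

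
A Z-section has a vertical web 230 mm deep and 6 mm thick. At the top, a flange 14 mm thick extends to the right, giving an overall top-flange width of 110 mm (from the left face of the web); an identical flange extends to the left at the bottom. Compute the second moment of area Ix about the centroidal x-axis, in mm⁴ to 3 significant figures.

Decompose the section into non-overlapping parts with the origin at the bottom-left of its bounding rectangle.
Web: 6 × 230, A = 1 380 mm², y = 115 mm, Ī = 6 083 500 mm⁴.
Top flange (beyond web): 104 × 14, A = 1 456 mm², y = 223 mm, Ī = 23 781 mm⁴.
Bottom flange (beyond web): 104 × 14, A = 1 456 mm², y = 7 mm, Ī = 23 781 mm⁴.
Centroid: ȳ = ΣA·y / ΣA = 115 mm.
Transfer each piece to the centroidal x-axis using Ī + A·d² with d = y − 115:
  web: d = 0 mm → contributes +6 083 500 mm⁴
  top flange (beyond web): d = 108 mm → contributes +17 006 565 mm⁴
  bottom flange (beyond web): d = -108 mm → contributes +17 006 565 mm⁴
Total I = 40 096 631 mm⁴.

Ix ≈ 4.01 × 10⁷ mm⁴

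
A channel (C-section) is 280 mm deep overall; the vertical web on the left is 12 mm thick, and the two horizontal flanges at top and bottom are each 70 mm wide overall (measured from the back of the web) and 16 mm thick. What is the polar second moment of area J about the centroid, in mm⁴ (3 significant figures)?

J ≈ 5.64 × 10⁷ mm⁴

Decompose the section into non-overlapping parts with the origin at the bottom-left of its bounding rectangle.
Web: 12 × 280, A = 3 360 mm², y = 140 mm, Ī = 21 952 000 mm⁴.
Top flange (beyond web): 58 × 16, A = 928 mm², y = 272 mm, Ī = 19 797 mm⁴.
Bottom flange (beyond web): 58 × 16, A = 928 mm², y = 8 mm, Ī = 19 797 mm⁴.
By symmetry the centroid is at mid-height, ȳ = 140 mm.
Transfer each piece to the centroidal x-axis using Ī + A·d² with d = y − 140:
  web: d = 0 mm → contributes +21 952 000 mm⁴
  top flange (beyond web): d = 132 mm → contributes +16 189 269 mm⁴
  bottom flange (beyond web): d = -132 mm → contributes +16 189 269 mm⁴
Total I = 54 330 539 mm⁴.
For the y-axis: x̄ = 18.454 mm.
Repeating about the centroidal y-axis gives I_y = 2 025 208 mm⁴.
Polar second moment: J = I_x + I_y = 56 355 746 mm⁴.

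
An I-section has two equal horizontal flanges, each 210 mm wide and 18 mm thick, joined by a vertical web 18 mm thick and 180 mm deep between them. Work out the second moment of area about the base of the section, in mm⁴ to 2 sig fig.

Split into non-overlapping primitives; take the origin at the lower-left of the bounding box.
Bottom flange: 210 × 18, A = 3 780 mm², y = 9 mm, Ī = 102 060 mm⁴.
Web: 18 × 180, A = 3 240 mm², y = 108 mm, Ī = 8 748 000 mm⁴.
Top flange: 210 × 18, A = 3 780 mm², y = 207 mm, Ī = 102 060 mm⁴.
Transfer each piece to the base of the section using Ī + A·d² with d = y − 0:
  bottom flange: d = 9 mm → contributes +408 240 mm⁴
  web: d = 108 mm → contributes +46 539 360 mm⁴
  top flange: d = 207 mm → contributes +162 071 280 mm⁴
Total I = 209 018 880 mm⁴.

I_base ≈ 2.1 × 10⁸ mm⁴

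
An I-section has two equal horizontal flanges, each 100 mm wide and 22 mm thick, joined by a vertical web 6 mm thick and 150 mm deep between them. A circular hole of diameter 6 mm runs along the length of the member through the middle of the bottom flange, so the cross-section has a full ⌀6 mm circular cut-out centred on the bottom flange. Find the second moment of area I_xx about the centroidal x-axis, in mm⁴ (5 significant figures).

I_xx ≈ 3.4197 × 10⁷ mm⁴

Break the section into simple shapes (no overlaps), measuring from the bottom-left corner of the bounding box.
Bottom flange: 100 × 22, A = 2 200 mm², y = 11 mm, Ī = 88733.33 mm⁴.
Web: 6 × 150, A = 900 mm², y = 97 mm, Ī = 1 687 500 mm⁴.
Top flange: 100 × 22, A = 2 200 mm², y = 183 mm, Ī = 88733.33 mm⁴.
Hole (subtracted): ⌀6, A = 28.27433 mm², y = 11 mm, Ī = 63.61725 mm⁴.
Centroid: ȳ = ΣA·y / ΣA = 97.46125 mm.
Transfer each piece to the centroidal x-axis using Ī + A·d² with d = y − 97.46125:
  bottom flange: d = -86.46125 mm → contributes +16 534 939 mm⁴
  web: d = -0.4612518 mm → contributes +1 687 691 mm⁴
  top flange: d = 85.53875 mm → contributes +16 185 864 mm⁴
  hole: d = -86.46125 mm → contributes −211429.8 mm⁴
Total I = 34 197 064 mm⁴.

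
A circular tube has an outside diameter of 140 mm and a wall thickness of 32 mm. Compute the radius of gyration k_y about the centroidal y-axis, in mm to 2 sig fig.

Break the section into simple shapes (no overlaps), measuring from the bottom-left corner of the bounding box.
Outer circle: ⌀140, A = 15 394 mm², x = 70 mm, Ī = 18 857 410 mm⁴.
Bore (subtracted): ⌀76, A = 4 536 mm², x = 70 mm, Ī = 1 637 662 mm⁴.
By symmetry the centroid is at mid-width, x̄ = 70 mm.
All pieces are centred on the centroidal y-axis, so I = ΣĪ (holes subtracted) = 17 219 748 mm⁴.
Radius of gyration: k = √(I/A) = √(17 219 748 / 10 857) = 39.82 mm.

k_y ≈ 40 mm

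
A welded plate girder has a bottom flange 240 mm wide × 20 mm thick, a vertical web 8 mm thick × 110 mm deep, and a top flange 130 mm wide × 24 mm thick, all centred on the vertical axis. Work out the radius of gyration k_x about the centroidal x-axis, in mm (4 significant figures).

Split into non-overlapping primitives; take the origin at the lower-left of the bounding box.
Bottom plate: 240 × 20, A = 4 800 mm², y = 10 mm, Ī = 160 000 mm⁴.
Web plate: 8 × 110, A = 880 mm², y = 75 mm, Ī = 887 333 mm⁴.
Top plate: 130 × 24, A = 3 120 mm², y = 142 mm, Ī = 149 760 mm⁴.
Centroid: ȳ = ΣA·y / ΣA = 63.3 mm.
Transfer each piece to the centroidal x-axis using Ī + A·d² with d = y − 63.3:
  bottom plate: d = -53.3 mm → contributes +13 796 272 mm⁴
  web plate: d = 11.7 mm → contributes +1 007 797 mm⁴
  top plate: d = 78.7 mm → contributes +19 474 073 mm⁴
Total I = 34 278 141 mm⁴.
Radius of gyration: k = √(I/A) = √(34 278 141 / 8 800) = 62.4119 mm.

k_x ≈ 62.41 mm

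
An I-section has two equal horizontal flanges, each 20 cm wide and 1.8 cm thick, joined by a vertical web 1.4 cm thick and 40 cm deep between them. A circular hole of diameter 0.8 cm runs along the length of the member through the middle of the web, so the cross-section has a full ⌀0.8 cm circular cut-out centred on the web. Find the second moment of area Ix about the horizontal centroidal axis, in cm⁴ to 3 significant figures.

Ix ≈ 3.89 × 10⁴ cm⁴

Split into non-overlapping primitives; take the origin at the lower-left of the bounding box.
Bottom flange: 20 × 1.8, A = 36 cm², y = 0.9 cm, Ī = 9.72 cm⁴.
Web: 1.4 × 40, A = 56 cm², y = 21.8 cm, Ī = 7466.7 cm⁴.
Top flange: 20 × 1.8, A = 36 cm², y = 42.7 cm, Ī = 9.72 cm⁴.
Hole (subtracted): ⌀0.8, A = 0.50265 cm², y = 21.8 cm, Ī = 0.020106 cm⁴.
By symmetry the centroid is at mid-height, ȳ = 21.8 cm.
Transfer each piece to the horizontal centroidal axis using Ī + A·d² with d = y − 21.8:
  bottom flange: d = -20.9 cm → contributes +15 735 cm⁴
  web: d = 0 cm → contributes +7466.7 cm⁴
  top flange: d = 20.9 cm → contributes +15 735 cm⁴
  hole: d = 0 cm → contributes −0.020106 cm⁴
Total I = 38 936 cm⁴.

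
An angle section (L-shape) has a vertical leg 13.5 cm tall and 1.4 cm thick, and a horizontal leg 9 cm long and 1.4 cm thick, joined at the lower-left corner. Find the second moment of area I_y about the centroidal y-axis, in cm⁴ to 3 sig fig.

Decompose the section into non-overlapping parts with the origin at the bottom-left of its bounding rectangle.
Vertical leg: 1.4 × 13.5, A = 18.9 cm², x = 0.7 cm, Ī = 3.087 cm⁴.
Horizontal leg (remainder): 7.6 × 1.4, A = 10.64 cm², x = 5.2 cm, Ī = 51.214 cm⁴.
Centroid: x̄ = ΣA·x / ΣA = 2.3209 cm.
Transfer each piece to the centroidal y-axis using Ī + A·d² with d = x − 2.3209:
  vertical leg: d = -1.6209 cm → contributes +52.74 cm⁴
  horizontal leg (remainder): d = 2.8791 cm → contributes +139.41 cm⁴
Total I = 192.15 cm⁴.

I_y ≈ 192 cm⁴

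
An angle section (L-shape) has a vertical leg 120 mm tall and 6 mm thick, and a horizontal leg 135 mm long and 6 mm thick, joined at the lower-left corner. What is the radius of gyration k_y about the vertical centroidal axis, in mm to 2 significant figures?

Break the section into simple shapes (no overlaps), measuring from the bottom-left corner of the bounding box.
Vertical leg: 6 × 120, A = 720 mm², x = 3 mm, Ī = 2 160 mm⁴.
Horizontal leg (remainder): 129 × 6, A = 774 mm², x = 70.5 mm, Ī = 1 073 345 mm⁴.
Centroid: x̄ = ΣA·x / ΣA = 37.97 mm.
Transfer each piece to the vertical centroidal axis using Ī + A·d² with d = x − 37.97:
  vertical leg: d = -34.97 mm → contributes +882 643 mm⁴
  horizontal leg (remainder): d = 32.53 mm → contributes +1 892 398 mm⁴
Total I = 2 775 041 mm⁴.
Radius of gyration: k = √(I/A) = √(2 775 041 / 1 494) = 43.1 mm.

k_y ≈ 43 mm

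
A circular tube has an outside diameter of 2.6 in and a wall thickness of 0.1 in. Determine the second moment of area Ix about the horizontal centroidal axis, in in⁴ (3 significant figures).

Break the section into simple shapes (no overlaps), measuring from the bottom-left corner of the bounding box.
Outer circle: ⌀2.6, A = 5.3093 in², y = 1.3 in, Ī = 2.2432 in⁴.
Bore (subtracted): ⌀2.4, A = 4.5239 in², y = 1.3 in, Ī = 1.6286 in⁴.
By symmetry the centroid is at mid-height, ȳ = 1.3 in.
All pieces are centred on the horizontal centroidal axis, so I = ΣĪ (holes subtracted) = 0.61457 in⁴.

Ix ≈ 0.615 in⁴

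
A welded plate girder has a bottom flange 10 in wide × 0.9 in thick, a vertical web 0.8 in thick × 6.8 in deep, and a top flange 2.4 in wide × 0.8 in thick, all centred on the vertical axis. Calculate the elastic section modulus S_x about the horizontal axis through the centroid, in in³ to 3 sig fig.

S_x ≈ 23.3 in³

Break the section into simple shapes (no overlaps), measuring from the bottom-left corner of the bounding box.
Bottom plate: 10 × 0.9, A = 9 in², y = 0.45 in, Ī = 0.6075 in⁴.
Web plate: 0.8 × 6.8, A = 5.44 in², y = 4.3 in, Ī = 20.962 in⁴.
Top plate: 2.4 × 0.8, A = 1.92 in², y = 8.1 in, Ī = 0.1024 in⁴.
Centroid: ȳ = ΣA·y / ΣA = 2.628 in.
Transfer each piece to the horizontal axis through the centroid using Ī + A·d² with d = y − 2.628:
  bottom plate: d = -2.178 in → contributes +43.3 in⁴
  web plate: d = 1.672 in → contributes +36.17 in⁴
  top plate: d = 5.472 in → contributes +57.593 in⁴
Total I = 137.06 in⁴.
Extreme fibre distance c = 5.872 in; S = I/c = 23.342 in³.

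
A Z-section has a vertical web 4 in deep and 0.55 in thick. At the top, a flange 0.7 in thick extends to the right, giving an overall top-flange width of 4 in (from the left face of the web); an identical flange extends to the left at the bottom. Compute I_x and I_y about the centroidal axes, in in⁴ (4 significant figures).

I_x ≈ 16.28 in⁴, I_y ≈ 24.17 in⁴

Split into non-overlapping primitives; take the origin at the lower-left of the bounding box.
Web: 0.55 × 4, A = 2.2 in², y = 2 in, Ī = 2.93333 in⁴.
Top flange (beyond web): 3.45 × 0.7, A = 2.415 in², y = 3.65 in, Ī = 0.0986125 in⁴.
Bottom flange (beyond web): 3.45 × 0.7, A = 2.415 in², y = 0.35 in, Ī = 0.0986125 in⁴.
Centroid: ȳ = ΣA·y / ΣA = 2 in.
Transfer each piece to the centroidal x-axis using Ī + A·d² with d = y − 2:
  web: d = 0 in → contributes +2.93333 in⁴
  top flange (beyond web): d = 1.65 in → contributes +6.67345 in⁴
  bottom flange (beyond web): d = -1.65 in → contributes +6.67345 in⁴
Total I = 16.2802 in⁴.
For the y-axis: x̄ = 3.725 in.
Repeating about the centroidal y-axis gives I_y = 24.1662 in⁴.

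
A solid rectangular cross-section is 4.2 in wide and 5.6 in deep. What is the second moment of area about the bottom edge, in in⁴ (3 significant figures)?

I_base ≈ 246 in⁴

The section: 4.2 × 5.6, A = 23.52 in², y = 2.8 in, Ī = 61.466 in⁴.
Transfer it to the base of the section using Ī + A·d² with d = y − 0:
  the section: d = 2.8 in → contributes +245.86 in⁴
Total I = 245.86 in⁴.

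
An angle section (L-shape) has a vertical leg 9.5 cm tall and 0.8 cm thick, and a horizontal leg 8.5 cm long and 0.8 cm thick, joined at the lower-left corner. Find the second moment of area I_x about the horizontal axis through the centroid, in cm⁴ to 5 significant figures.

Break the section into simple shapes (no overlaps), measuring from the bottom-left corner of the bounding box.
Vertical leg: 0.8 × 9.5, A = 7.6 cm², y = 4.75 cm, Ī = 57.15833 cm⁴.
Horizontal leg (remainder): 7.7 × 0.8, A = 6.16 cm², y = 0.4 cm, Ī = 0.3285333 cm⁴.
Centroid: ȳ = ΣA·y / ΣA = 2.802616 cm.
Transfer each piece to the horizontal axis through the centroid using Ī + A·d² with d = y − 2.802616:
  vertical leg: d = 1.947384 cm → contributes +85.97984 cm⁴
  horizontal leg (remainder): d = -2.402616 cm → contributes +35.88753 cm⁴
Total I = 121.8674 cm⁴.

I_x ≈ 121.87 cm⁴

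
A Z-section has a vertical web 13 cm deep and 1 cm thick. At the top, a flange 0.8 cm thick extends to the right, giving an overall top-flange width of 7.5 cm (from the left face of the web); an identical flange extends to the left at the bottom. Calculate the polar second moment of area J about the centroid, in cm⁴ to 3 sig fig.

J ≈ 755 cm⁴

Treat the section as a set of non-overlapping primitives; coordinates are from the bounding-box lower-left.
Web: 1 × 13, A = 13 cm², y = 6.5 cm, Ī = 183.08 cm⁴.
Top flange (beyond web): 6.5 × 0.8, A = 5.2 cm², y = 12.6 cm, Ī = 0.27733 cm⁴.
Bottom flange (beyond web): 6.5 × 0.8, A = 5.2 cm², y = 0.4 cm, Ī = 0.27733 cm⁴.
Centroid: ȳ = ΣA·y / ΣA = 6.5 cm.
Transfer each piece to the centroidal x-axis using Ī + A·d² with d = y − 6.5:
  web: d = 0 cm → contributes +183.08 cm⁴
  top flange (beyond web): d = 6.1 cm → contributes +193.77 cm⁴
  bottom flange (beyond web): d = -6.1 cm → contributes +193.77 cm⁴
Total I = 570.62 cm⁴.
For the y-axis: x̄ = 7 cm.
Repeating about the centroidal y-axis gives I_y = 183.95 cm⁴.
Polar second moment: J = I_x + I_y = 754.57 cm⁴.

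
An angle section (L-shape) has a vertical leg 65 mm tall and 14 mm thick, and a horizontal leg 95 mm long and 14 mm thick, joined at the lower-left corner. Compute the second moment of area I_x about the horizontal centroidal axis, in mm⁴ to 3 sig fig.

Break the section into simple shapes (no overlaps), measuring from the bottom-left corner of the bounding box.
Vertical leg: 14 × 65, A = 910 mm², y = 32.5 mm, Ī = 320 396 mm⁴.
Horizontal leg (remainder): 81 × 14, A = 1 134 mm², y = 7 mm, Ī = 18 522 mm⁴.
Centroid: ȳ = ΣA·y / ΣA = 18.353 mm.
Transfer each piece to the horizontal centroidal axis using Ī + A·d² with d = y − 18.353:
  vertical leg: d = 14.147 mm → contributes +502 528 mm⁴
  horizontal leg (remainder): d = -11.353 mm → contributes +164 677 mm⁴
Total I = 667 205 mm⁴.

I_x ≈ 6.67 × 10⁵ mm⁴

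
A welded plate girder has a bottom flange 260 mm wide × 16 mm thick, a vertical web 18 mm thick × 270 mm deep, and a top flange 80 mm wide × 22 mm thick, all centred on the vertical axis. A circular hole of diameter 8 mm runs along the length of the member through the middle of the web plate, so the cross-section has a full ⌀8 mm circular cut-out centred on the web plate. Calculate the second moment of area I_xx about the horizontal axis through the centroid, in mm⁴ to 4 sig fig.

I_xx ≈ 1.416 × 10⁸ mm⁴

Break the section into simple shapes (no overlaps), measuring from the bottom-left corner of the bounding box.
Bottom plate: 260 × 16, A = 4 160 mm², y = 8 mm, Ī = 88746.7 mm⁴.
Web plate: 18 × 270, A = 4 860 mm², y = 151 mm, Ī = 29 524 500 mm⁴.
Top plate: 80 × 22, A = 1 760 mm², y = 297 mm, Ī = 70986.7 mm⁴.
Hole (subtracted): ⌀8, A = 50.2655 mm², y = 151 mm, Ī = 201.062 mm⁴.
Centroid: ȳ = ΣA·y / ΣA = 119.506 mm.
Transfer each piece to the horizontal axis through the centroid using Ī + A·d² with d = y − 119.506:
  bottom plate: d = -111.506 mm → contributes +51 812 668 mm⁴
  web plate: d = 31.4938 mm → contributes +34 344 934 mm⁴
  top plate: d = 177.494 mm → contributes +55 518 106 mm⁴
  hole: d = 31.4938 mm → contributes −50057.3 mm⁴
Total I = 141 625 651 mm⁴.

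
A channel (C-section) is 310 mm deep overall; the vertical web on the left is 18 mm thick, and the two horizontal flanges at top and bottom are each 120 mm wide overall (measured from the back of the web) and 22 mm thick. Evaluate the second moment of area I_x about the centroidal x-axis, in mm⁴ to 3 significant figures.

I_x ≈ 1.38 × 10⁸ mm⁴

Decompose the section into non-overlapping parts with the origin at the bottom-left of its bounding rectangle.
Web: 18 × 310, A = 5 580 mm², y = 155 mm, Ī = 44 686 500 mm⁴.
Top flange (beyond web): 102 × 22, A = 2 244 mm², y = 299 mm, Ī = 90 508 mm⁴.
Bottom flange (beyond web): 102 × 22, A = 2 244 mm², y = 11 mm, Ī = 90 508 mm⁴.
By symmetry the centroid is at mid-height, ȳ = 155 mm.
Transfer each piece to the centroidal x-axis using Ī + A·d² with d = y − 155:
  web: d = 0 mm → contributes +44 686 500 mm⁴
  top flange (beyond web): d = 144 mm → contributes +46 622 092 mm⁴
  bottom flange (beyond web): d = -144 mm → contributes +46 622 092 mm⁴
Total I = 137 930 684 mm⁴.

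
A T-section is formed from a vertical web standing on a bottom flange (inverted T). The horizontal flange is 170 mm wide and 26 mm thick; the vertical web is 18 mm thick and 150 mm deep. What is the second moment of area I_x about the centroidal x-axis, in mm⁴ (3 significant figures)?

I_x ≈ 1.83 × 10⁷ mm⁴

Split into non-overlapping primitives; take the origin at the lower-left of the bounding box.
Flange: 170 × 26, A = 4 420 mm², y = 13 mm, Ī = 248 993 mm⁴.
Web: 18 × 150, A = 2 700 mm², y = 101 mm, Ī = 5 062 500 mm⁴.
Centroid: ȳ = ΣA·y / ΣA = 46.371 mm.
Transfer each piece to the centroidal x-axis using Ī + A·d² with d = y − 46.371:
  flange: d = -33.371 mm → contributes +5 171 147 mm⁴
  web: d = 54.629 mm → contributes +13 120 248 mm⁴
Total I = 18 291 394 mm⁴.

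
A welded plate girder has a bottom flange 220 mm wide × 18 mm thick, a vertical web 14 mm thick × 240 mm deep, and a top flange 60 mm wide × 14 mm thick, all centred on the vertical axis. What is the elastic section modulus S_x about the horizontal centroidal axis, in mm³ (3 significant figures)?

S_x ≈ 4.12 × 10⁵ mm³

Break the section into simple shapes (no overlaps), measuring from the bottom-left corner of the bounding box.
Bottom plate: 220 × 18, A = 3 960 mm², y = 9 mm, Ī = 106 920 mm⁴.
Web plate: 14 × 240, A = 3 360 mm², y = 138 mm, Ī = 16 128 000 mm⁴.
Top plate: 60 × 14, A = 840 mm², y = 265 mm, Ī = 13 720 mm⁴.
Centroid: ȳ = ΣA·y / ΣA = 88.471 mm.
Transfer each piece to the horizontal centroidal axis using Ī + A·d² with d = y − 88.471:
  bottom plate: d = -79.471 mm → contributes +25 116 595 mm⁴
  web plate: d = 49.529 mm → contributes +24 370 626 mm⁴
  top plate: d = 176.53 mm → contributes +26 190 332 mm⁴
Total I = 75 677 553 mm⁴.
Extreme fibre distance c = 183.53 mm; S = I/c = 412 346 mm³.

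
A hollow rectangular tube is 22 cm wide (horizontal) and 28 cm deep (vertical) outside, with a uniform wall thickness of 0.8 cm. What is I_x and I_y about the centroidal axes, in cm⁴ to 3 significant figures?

I_x ≈ 8970 cm⁴, I_y ≈ 6170 cm⁴

Split into non-overlapping primitives; take the origin at the lower-left of the bounding box.
Outer rectangle: 22 × 28, A = 616 cm², y = 14 cm, Ī = 40 245 cm⁴.
Inner void (subtracted): 20.4 × 26.4, A = 538.56 cm², y = 14 cm, Ī = 31 280 cm⁴.
By symmetry the centroid is at mid-height, ȳ = 14 cm.
All pieces are centred on the centroidal x-axis, so I = ΣĪ (holes subtracted) = 8965.8 cm⁴.
Repeating about the centroidal y-axis gives I_y = 6168.1 cm⁴.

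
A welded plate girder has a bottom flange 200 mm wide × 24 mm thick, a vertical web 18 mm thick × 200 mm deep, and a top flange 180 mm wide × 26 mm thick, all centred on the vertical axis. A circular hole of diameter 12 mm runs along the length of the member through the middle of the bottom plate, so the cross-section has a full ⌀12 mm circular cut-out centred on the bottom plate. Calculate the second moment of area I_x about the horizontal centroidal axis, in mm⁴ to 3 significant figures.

I_x ≈ 1.31 × 10⁸ mm⁴

Treat the section as a set of non-overlapping primitives; coordinates are from the bounding-box lower-left.
Bottom plate: 200 × 24, A = 4 800 mm², y = 12 mm, Ī = 230 400 mm⁴.
Web plate: 18 × 200, A = 3 600 mm², y = 124 mm, Ī = 12 000 000 mm⁴.
Top plate: 180 × 26, A = 4 680 mm², y = 237 mm, Ī = 263 640 mm⁴.
Hole (subtracted): ⌀12, A = 113.1 mm², y = 12 mm, Ī = 1017.9 mm⁴.
Centroid: ȳ = ΣA·y / ΣA = 124.3 mm.
Transfer each piece to the horizontal centroidal axis using Ī + A·d² with d = y − 124.3:
  bottom plate: d = -112.3 mm → contributes +60 765 991 mm⁴
  web plate: d = -0.3013 mm → contributes +12 000 327 mm⁴
  top plate: d = 112.7 mm → contributes +59 704 308 mm⁴
  hole: d = -112.3 mm → contributes −1 427 354 mm⁴
Total I = 131 043 272 mm⁴.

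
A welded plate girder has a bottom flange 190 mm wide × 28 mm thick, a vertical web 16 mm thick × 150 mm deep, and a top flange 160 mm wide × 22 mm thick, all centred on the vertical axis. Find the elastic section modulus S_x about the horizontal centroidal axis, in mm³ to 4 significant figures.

Split into non-overlapping primitives; take the origin at the lower-left of the bounding box.
Bottom plate: 190 × 28, A = 5 320 mm², y = 14 mm, Ī = 347 573 mm⁴.
Web plate: 16 × 150, A = 2 400 mm², y = 103 mm, Ī = 4 500 000 mm⁴.
Top plate: 160 × 22, A = 3 520 mm², y = 189 mm, Ī = 141 973 mm⁴.
Centroid: ȳ = ΣA·y / ΣA = 87.8078 mm.
Transfer each piece to the horizontal centroidal axis using Ī + A·d² with d = y − 87.8078:
  bottom plate: d = -73.8078 mm → contributes +29 328 782 mm⁴
  web plate: d = 15.1922 mm → contributes +5 053 925 mm⁴
  top plate: d = 101.192 mm → contributes +36 186 264 mm⁴
Total I = 70 568 972 mm⁴.
Extreme fibre distance c = 112.192 mm; S = I/c = 629 001 mm³.

S_x ≈ 6.290 × 10⁵ mm³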